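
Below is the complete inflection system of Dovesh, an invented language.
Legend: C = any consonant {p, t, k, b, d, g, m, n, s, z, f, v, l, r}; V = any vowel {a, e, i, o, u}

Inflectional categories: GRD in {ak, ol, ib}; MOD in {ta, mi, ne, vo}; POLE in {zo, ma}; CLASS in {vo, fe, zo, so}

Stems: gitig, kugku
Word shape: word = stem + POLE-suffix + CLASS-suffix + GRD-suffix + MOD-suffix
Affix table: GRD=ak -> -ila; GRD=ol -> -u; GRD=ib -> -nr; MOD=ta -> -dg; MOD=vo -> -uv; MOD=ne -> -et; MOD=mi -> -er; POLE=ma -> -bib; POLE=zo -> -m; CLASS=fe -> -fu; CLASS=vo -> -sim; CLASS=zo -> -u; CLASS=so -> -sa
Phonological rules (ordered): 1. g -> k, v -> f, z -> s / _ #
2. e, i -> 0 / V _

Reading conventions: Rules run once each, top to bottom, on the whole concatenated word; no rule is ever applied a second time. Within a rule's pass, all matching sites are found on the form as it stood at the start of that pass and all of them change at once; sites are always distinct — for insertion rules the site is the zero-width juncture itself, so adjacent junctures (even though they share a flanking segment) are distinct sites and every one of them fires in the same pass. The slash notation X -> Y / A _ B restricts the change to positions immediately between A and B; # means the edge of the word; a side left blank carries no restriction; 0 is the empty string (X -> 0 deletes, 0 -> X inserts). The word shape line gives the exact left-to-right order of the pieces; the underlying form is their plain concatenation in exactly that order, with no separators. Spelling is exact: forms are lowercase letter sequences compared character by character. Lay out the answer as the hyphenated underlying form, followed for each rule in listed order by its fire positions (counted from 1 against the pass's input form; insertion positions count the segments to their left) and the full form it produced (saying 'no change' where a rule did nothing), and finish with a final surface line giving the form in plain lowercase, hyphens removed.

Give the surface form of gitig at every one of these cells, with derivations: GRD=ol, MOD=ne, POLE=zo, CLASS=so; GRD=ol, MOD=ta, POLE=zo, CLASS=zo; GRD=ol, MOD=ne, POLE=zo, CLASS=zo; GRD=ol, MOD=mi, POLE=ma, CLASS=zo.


cell GRD=ol, MOD=ne, POLE=zo, CLASS=so:
underlying: gitig-m-sa-u-et
1. g -> k, v -> f, z -> s / _ #: no change
2. e, i -> 0 / V _: fires at position(s) 10: gitigmsaut
surface: gitigmsaut

cell GRD=ol, MOD=ta, POLE=zo, CLASS=zo:
underlying: gitig-m-u-u-dg
1. g -> k, v -> f, z -> s / _ #: fires at position(s) 10: gitigmuudk
2. e, i -> 0 / V _: no change
surface: gitigmuudk

cell GRD=ol, MOD=ne, POLE=zo, CLASS=zo:
underlying: gitig-m-u-u-et
1. g -> k, v -> f, z -> s / _ #: no change
2. e, i -> 0 / V _: fires at position(s) 9: gitigmuut
surface: gitigmuut

cell GRD=ol, MOD=mi, POLE=ma, CLASS=zo:
underlying: gitig-bib-u-u-er
1. g -> k, v -> f, z -> s / _ #: no change
2. e, i -> 0 / V _: fires at position(s) 11: gitigbibuur
surface: gitigbibuur


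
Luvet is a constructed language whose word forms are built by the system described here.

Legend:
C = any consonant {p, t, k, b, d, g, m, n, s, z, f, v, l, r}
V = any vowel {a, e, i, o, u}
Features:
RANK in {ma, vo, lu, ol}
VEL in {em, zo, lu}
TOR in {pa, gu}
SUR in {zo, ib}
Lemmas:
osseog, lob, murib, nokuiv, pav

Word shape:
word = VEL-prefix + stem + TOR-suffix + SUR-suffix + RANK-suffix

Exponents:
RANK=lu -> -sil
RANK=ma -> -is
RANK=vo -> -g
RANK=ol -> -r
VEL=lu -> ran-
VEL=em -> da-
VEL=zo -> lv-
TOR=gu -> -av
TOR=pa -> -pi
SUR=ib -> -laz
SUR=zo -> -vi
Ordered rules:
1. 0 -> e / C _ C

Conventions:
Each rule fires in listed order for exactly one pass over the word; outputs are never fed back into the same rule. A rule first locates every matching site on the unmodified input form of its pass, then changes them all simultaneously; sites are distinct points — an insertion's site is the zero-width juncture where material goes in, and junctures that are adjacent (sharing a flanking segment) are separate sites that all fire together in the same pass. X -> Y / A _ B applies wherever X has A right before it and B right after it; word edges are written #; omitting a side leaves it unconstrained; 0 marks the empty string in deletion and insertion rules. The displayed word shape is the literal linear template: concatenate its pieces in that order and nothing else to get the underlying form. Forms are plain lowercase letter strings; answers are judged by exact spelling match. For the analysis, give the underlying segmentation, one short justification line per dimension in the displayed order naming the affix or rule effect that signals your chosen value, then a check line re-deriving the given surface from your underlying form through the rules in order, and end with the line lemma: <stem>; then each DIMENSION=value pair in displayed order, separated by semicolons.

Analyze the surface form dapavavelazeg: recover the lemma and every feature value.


underlying: da-pav-av-laz-g
RANK=vo - signalled by the affix -g
VEL=em - signalled by the affix da-
TOR=gu - signalled by the affix -av
SUR=ib - signalled by the affix -laz
check: dapavavlazg -> dapavavelazeg
lemma: pav; RANK=vo; VEL=em; TOR=gu; SUR=ib


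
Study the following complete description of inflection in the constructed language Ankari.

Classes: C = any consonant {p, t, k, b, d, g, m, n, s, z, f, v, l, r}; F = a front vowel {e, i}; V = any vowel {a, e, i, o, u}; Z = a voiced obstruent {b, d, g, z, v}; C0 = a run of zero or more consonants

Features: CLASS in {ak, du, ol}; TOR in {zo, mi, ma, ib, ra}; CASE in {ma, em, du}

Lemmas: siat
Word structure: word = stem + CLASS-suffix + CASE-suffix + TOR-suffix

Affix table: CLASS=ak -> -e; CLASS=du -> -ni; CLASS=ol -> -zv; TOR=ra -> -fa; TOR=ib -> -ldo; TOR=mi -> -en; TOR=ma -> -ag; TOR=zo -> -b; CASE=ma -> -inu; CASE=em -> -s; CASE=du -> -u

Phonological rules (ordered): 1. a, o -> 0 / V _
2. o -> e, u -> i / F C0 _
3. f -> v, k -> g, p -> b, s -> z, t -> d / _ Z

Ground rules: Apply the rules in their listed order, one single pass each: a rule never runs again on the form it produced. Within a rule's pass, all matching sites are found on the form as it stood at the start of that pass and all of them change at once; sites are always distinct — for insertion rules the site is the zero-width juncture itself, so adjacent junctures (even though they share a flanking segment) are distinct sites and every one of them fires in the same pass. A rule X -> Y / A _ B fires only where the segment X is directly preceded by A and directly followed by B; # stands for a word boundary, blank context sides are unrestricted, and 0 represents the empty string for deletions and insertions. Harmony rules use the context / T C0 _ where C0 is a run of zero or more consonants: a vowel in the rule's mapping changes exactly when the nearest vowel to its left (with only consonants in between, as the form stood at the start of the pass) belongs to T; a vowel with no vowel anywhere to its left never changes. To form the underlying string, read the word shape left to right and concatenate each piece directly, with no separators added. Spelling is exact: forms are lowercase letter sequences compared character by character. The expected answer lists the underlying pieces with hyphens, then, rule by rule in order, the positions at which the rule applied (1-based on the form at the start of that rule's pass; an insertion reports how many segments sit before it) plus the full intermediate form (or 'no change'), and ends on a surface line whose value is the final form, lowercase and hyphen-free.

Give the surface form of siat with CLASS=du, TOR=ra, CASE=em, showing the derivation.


underlying: siat-ni-s-fa
1. a, o -> 0 / V _: fires at position(s) 3: sitnisfa
2. o -> e, u -> i / F C0 _: no change
3. f -> v, k -> g, p -> b, s -> z, t -> d / _ Z: no change
surface: sitnisfa


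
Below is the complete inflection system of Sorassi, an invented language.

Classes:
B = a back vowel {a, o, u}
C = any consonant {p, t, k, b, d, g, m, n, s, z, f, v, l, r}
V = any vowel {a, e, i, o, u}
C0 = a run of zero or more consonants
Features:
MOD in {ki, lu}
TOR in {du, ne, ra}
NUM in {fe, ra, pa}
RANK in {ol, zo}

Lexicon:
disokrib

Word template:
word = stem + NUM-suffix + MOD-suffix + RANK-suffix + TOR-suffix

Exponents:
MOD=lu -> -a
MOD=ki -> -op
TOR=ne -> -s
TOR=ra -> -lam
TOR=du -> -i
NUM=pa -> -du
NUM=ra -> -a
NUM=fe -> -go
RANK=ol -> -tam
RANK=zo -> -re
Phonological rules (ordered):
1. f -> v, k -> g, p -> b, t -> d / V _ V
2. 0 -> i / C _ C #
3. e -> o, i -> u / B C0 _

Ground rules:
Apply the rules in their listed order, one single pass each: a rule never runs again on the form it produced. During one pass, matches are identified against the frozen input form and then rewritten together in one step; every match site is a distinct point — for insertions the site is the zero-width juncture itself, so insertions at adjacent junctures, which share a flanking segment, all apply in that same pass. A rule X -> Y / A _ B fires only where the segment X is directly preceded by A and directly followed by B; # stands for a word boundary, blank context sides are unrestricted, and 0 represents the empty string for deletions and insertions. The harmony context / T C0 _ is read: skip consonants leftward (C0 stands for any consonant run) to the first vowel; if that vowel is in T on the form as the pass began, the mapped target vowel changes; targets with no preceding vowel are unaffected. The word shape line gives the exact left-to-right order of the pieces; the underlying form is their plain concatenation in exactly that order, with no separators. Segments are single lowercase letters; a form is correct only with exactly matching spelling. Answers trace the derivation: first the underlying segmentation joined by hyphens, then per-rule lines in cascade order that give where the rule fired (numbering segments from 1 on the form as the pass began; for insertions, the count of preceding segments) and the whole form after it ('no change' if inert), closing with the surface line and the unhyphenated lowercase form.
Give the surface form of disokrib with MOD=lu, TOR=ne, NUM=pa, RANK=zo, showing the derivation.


underlying: disokrib-du-a-re-s
1. f -> v, k -> g, p -> b, t -> d / V _ V: no change
2. 0 -> i / C _ C #: no change
3. e -> o, i -> u / B C0 _: fires at position(s) 7, 13: disokrubduaros
surface: disokrubduaros


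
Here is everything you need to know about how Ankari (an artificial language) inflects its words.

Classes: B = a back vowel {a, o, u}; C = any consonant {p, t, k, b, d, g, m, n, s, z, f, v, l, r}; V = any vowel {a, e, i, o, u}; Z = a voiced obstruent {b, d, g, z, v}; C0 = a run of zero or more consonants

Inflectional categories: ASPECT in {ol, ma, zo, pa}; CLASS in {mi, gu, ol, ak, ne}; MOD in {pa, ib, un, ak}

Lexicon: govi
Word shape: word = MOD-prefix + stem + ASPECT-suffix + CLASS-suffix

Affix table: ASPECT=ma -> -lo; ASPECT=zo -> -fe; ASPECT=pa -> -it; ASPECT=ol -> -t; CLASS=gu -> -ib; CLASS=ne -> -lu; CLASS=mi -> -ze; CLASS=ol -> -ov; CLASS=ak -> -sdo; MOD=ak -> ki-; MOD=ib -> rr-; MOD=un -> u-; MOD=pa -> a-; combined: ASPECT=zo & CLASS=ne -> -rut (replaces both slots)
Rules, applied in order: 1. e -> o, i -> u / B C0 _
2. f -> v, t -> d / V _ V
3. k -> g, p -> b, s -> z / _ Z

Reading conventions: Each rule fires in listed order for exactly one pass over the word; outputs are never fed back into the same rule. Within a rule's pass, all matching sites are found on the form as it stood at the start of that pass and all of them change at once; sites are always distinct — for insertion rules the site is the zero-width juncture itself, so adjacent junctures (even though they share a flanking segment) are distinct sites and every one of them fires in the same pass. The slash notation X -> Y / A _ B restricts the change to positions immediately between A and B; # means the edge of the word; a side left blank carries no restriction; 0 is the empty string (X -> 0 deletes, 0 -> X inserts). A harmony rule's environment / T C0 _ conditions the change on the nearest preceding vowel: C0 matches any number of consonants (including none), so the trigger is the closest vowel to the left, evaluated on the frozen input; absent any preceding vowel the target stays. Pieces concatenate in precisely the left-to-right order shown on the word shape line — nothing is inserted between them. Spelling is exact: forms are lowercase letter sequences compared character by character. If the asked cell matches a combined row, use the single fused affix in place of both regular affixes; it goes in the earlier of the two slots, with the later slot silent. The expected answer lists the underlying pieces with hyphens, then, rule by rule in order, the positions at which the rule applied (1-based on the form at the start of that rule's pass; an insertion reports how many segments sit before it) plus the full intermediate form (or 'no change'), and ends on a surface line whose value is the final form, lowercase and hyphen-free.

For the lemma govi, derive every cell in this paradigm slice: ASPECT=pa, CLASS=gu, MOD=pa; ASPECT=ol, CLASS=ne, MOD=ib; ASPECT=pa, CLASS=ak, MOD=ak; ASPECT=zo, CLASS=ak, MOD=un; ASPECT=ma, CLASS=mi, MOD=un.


cell ASPECT=pa, CLASS=gu, MOD=pa:
underlying: a-govi-it-ib
1. e -> o, i -> u / B C0 _: fires at position(s) 5: agovuitib
2. f -> v, t -> d / V _ V: fires at position(s) 7: agovuidib
3. k -> g, p -> b, s -> z / _ Z: no change
surface: agovuidib

cell ASPECT=ol, CLASS=ne, MOD=ib:
underlying: rr-govi-t-lu
1. e -> o, i -> u / B C0 _: fires at position(s) 6: rrgovutlu
2. f -> v, t -> d / V _ V: no change
3. k -> g, p -> b, s -> z / _ Z: no change
surface: rrgovutlu

cell ASPECT=pa, CLASS=ak, MOD=ak:
underlying: ki-govi-it-sdo
1. e -> o, i -> u / B C0 _: fires at position(s) 6: kigovuitsdo
2. f -> v, t -> d / V _ V: no change
3. k -> g, p -> b, s -> z / _ Z: fires at position(s) 9: kigovuitzdo
surface: kigovuitzdo

cell ASPECT=zo, CLASS=ak, MOD=un:
underlying: u-govi-fe-sdo
1. e -> o, i -> u / B C0 _: fires at position(s) 5: ugovufesdo
2. f -> v, t -> d / V _ V: fires at position(s) 6: ugovuvesdo
3. k -> g, p -> b, s -> z / _ Z: fires at position(s) 8: ugovuvezdo
surface: ugovuvezdo

cell ASPECT=ma, CLASS=mi, MOD=un:
underlying: u-govi-lo-ze
1. e -> o, i -> u / B C0 _: fires at position(s) 5, 9: ugovulozo
2. f -> v, t -> d / V _ V: no change
3. k -> g, p -> b, s -> z / _ Z: no change
surface: ugovulozo


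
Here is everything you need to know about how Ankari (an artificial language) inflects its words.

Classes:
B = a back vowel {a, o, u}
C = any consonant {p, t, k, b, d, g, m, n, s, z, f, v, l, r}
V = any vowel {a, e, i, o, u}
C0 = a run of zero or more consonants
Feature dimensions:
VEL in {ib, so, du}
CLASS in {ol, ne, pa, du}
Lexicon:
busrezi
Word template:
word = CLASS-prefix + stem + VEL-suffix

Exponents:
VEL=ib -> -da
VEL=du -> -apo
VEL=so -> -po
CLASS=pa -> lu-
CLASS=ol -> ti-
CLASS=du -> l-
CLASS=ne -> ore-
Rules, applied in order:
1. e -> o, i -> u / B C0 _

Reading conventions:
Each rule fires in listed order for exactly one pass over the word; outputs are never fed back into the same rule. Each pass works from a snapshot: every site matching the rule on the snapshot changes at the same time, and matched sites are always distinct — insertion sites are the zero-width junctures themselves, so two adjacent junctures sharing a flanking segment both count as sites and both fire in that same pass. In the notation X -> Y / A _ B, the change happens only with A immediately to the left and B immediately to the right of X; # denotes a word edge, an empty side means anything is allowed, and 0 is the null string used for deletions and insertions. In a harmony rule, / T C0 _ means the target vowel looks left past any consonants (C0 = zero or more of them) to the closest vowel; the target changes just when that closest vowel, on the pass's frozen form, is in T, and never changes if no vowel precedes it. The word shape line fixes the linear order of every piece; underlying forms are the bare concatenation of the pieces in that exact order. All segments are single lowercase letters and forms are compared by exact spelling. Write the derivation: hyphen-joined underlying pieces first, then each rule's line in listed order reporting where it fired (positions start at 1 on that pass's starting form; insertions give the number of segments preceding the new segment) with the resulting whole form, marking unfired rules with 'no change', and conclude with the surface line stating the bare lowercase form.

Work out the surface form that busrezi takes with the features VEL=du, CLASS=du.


underlying: l-busrezi-apo
1. e -> o, i -> u / B C0 _: fires at position(s) 6: lbusroziapo
surface: lbusroziapo


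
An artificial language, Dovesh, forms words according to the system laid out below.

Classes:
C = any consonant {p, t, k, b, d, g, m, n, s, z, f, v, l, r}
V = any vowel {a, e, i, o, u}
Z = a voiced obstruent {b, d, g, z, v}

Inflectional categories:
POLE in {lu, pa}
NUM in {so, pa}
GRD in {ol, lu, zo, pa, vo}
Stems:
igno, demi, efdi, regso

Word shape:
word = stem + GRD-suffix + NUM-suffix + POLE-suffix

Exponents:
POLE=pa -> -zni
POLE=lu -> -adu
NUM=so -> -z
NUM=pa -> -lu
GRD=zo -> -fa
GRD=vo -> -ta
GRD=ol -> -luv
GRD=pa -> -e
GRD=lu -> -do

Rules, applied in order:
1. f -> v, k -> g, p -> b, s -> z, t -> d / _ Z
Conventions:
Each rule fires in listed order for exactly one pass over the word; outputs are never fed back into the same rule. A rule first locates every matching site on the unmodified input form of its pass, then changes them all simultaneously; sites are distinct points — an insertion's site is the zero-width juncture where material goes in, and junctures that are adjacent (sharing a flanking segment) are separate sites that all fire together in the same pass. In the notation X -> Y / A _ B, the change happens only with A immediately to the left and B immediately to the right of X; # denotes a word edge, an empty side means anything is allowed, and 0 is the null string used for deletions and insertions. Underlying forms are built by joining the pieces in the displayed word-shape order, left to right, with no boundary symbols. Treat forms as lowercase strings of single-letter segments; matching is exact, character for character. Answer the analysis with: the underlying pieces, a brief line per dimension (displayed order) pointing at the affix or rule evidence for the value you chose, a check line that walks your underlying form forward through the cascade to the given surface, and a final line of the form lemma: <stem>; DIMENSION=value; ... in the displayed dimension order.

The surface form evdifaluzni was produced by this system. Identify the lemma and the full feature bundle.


underlying: efdi-fa-lu-zni
POLE=pa - signalled by the affix -zni
NUM=pa - signalled by the affix -lu
GRD=zo - signalled by the affix -fa
check: efdifaluzni -> evdifaluzni
lemma: efdi; POLE=pa; NUM=pa; GRD=zo


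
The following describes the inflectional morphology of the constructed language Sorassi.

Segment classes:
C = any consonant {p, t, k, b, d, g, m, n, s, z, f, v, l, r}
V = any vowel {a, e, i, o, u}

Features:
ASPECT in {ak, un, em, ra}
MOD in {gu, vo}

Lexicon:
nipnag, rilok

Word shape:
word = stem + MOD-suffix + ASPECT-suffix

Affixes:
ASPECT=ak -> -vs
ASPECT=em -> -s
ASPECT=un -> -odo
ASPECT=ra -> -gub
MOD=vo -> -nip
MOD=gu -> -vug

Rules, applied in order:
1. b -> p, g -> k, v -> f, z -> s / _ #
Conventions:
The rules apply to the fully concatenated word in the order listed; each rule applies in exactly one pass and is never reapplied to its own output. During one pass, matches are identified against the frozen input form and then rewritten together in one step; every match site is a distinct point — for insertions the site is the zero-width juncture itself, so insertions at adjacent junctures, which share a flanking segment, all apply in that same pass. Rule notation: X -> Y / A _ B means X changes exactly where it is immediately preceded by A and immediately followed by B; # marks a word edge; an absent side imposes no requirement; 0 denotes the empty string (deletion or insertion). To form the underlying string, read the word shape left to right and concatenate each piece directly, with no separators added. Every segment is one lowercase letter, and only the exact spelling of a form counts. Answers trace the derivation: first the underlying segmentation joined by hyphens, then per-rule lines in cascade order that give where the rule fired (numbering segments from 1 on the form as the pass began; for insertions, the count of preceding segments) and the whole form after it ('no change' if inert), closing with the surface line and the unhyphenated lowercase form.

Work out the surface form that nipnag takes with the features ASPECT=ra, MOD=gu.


underlying: nipnag-vug-gub
1. b -> p, g -> k, v -> f, z -> s / _ #: fires at position(s) 12: nipnagvuggup
surface: nipnagvuggup


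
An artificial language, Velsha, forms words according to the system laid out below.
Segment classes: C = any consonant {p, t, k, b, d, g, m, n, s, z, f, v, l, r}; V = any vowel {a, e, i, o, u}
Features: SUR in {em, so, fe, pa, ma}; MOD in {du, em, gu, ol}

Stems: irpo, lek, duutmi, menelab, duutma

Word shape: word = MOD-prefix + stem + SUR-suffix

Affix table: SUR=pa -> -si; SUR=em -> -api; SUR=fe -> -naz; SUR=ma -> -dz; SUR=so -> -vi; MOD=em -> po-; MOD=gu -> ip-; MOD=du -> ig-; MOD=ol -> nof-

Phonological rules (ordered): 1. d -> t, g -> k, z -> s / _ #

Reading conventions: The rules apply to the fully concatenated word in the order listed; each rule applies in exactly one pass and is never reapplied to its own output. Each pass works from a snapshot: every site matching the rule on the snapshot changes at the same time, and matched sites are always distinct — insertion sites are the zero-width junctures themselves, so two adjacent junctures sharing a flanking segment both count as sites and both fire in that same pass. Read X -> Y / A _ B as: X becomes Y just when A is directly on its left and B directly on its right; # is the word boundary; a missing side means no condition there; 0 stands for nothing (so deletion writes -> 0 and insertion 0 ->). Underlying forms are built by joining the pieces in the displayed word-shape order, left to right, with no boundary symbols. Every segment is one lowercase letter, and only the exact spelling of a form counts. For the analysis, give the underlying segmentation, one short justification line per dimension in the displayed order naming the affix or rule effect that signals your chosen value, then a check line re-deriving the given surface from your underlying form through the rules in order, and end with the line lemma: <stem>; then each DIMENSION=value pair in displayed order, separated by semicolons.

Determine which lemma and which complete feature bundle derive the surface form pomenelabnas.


underlying: po-menelab-naz
SUR=fe - signalled by the affix -naz
MOD=em - signalled by the affix po-
check: pomenelabnaz -> pomenelabnas
lemma: menelab; SUR=fe; MOD=em


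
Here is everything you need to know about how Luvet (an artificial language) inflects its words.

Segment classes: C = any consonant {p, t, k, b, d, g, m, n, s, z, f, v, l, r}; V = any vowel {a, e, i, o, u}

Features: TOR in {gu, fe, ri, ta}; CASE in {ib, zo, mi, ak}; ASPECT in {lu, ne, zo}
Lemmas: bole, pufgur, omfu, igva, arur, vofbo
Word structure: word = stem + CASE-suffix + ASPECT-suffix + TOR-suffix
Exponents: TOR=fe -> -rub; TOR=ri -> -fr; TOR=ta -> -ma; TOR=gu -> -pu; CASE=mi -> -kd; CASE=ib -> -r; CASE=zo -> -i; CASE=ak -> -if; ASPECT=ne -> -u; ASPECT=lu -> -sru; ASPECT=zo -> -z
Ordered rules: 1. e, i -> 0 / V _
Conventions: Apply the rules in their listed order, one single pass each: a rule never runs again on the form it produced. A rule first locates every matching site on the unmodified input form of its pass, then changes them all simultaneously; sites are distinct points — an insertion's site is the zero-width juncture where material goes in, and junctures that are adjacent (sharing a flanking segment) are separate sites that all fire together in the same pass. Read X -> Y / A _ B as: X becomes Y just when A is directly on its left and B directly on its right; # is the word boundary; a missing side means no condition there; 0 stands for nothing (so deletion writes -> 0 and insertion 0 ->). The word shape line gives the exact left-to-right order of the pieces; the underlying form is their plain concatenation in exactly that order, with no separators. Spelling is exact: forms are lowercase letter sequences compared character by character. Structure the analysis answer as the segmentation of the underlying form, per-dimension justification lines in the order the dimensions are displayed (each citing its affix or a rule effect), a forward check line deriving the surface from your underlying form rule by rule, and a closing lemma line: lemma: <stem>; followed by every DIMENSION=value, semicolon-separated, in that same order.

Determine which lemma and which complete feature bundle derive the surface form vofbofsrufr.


underlying: vofbo-if-sru-fr
TOR=ri - signalled by the affix -fr
CASE=ak - signalled by the affix -if
ASPECT=lu - signalled by the affix -sru
check: vofboifsrufr -> vofbofsrufr
lemma: vofbo; TOR=ri; CASE=ak; ASPECT=lu


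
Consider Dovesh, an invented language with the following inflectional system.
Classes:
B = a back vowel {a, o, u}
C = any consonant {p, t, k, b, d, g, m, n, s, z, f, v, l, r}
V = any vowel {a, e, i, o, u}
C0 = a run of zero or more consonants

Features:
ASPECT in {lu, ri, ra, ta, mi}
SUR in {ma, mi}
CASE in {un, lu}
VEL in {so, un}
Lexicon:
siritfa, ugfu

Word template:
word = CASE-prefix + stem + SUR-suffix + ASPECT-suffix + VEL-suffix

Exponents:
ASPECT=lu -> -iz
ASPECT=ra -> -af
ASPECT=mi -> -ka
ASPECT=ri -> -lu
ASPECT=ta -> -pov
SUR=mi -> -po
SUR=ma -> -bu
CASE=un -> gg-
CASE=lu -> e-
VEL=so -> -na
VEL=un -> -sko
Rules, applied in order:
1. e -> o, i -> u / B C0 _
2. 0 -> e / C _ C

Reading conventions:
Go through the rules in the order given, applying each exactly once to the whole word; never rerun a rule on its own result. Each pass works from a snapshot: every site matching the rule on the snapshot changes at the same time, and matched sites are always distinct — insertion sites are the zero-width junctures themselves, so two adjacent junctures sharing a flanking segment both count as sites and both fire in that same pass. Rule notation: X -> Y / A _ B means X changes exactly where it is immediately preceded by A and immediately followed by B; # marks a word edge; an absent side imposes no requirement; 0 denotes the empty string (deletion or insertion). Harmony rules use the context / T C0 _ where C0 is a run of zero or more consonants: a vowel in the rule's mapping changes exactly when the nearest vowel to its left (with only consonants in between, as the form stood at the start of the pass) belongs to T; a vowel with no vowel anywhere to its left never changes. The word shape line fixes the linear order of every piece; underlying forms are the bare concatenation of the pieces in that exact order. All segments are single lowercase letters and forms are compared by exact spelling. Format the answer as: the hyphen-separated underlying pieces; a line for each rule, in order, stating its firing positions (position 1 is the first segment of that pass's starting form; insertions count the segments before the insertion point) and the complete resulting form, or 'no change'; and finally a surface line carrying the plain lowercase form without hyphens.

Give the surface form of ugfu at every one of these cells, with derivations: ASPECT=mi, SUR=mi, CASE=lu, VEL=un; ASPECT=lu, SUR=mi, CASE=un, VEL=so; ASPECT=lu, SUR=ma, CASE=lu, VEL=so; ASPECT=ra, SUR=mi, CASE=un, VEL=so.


cell ASPECT=mi, SUR=mi, CASE=lu, VEL=un:
underlying: e-ugfu-po-ka-sko
1. e -> o, i -> u / B C0 _: no change
2. 0 -> e / C _ C: inserts after position(s) 3, 10: eugefupokaseko
surface: eugefupokaseko

cell ASPECT=lu, SUR=mi, CASE=un, VEL=so:
underlying: gg-ugfu-po-iz-na
1. e -> o, i -> u / B C0 _: fires at position(s) 9: ggugfupouzna
2. 0 -> e / C _ C: inserts after position(s) 1, 4, 10: gegugefupouzena
surface: gegugefupouzena

cell ASPECT=lu, SUR=ma, CASE=lu, VEL=so:
underlying: e-ugfu-bu-iz-na
1. e -> o, i -> u / B C0 _: fires at position(s) 8: eugfubuuzna
2. 0 -> e / C _ C: inserts after position(s) 3, 9: eugefubuuzena
surface: eugefubuuzena

cell ASPECT=ra, SUR=mi, CASE=un, VEL=so:
underlying: gg-ugfu-po-af-na
1. e -> o, i -> u / B C0 _: no change
2. 0 -> e / C _ C: inserts after position(s) 1, 4, 10: gegugefupoafena
surface: gegugefupoafena


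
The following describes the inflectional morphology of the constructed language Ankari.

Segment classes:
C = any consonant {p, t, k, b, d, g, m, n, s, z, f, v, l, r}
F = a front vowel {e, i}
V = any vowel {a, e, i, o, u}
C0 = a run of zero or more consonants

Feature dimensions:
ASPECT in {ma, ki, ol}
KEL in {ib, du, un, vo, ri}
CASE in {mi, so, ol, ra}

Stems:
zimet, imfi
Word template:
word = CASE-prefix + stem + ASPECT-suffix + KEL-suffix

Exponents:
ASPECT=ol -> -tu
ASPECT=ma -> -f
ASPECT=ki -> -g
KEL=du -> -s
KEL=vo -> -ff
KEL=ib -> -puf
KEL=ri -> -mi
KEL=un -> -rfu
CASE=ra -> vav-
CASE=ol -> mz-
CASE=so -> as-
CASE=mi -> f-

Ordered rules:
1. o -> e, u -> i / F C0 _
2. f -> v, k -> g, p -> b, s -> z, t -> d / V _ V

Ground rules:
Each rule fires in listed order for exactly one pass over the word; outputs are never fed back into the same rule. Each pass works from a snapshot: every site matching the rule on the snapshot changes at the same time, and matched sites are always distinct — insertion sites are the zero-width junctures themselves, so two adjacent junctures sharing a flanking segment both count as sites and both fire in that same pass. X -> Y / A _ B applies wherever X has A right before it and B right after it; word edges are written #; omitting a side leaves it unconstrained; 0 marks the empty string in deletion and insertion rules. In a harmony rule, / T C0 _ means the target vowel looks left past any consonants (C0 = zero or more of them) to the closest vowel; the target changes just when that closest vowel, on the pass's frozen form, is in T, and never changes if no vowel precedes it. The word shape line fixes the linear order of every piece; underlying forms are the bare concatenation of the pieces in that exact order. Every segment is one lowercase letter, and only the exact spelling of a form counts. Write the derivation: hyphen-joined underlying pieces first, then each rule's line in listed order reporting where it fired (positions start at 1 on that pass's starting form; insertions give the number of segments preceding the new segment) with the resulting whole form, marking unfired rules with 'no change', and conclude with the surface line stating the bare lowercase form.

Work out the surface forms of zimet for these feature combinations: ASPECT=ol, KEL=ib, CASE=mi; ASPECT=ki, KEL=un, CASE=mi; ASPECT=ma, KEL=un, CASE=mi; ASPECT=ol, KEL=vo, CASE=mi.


cell ASPECT=ol, KEL=ib, CASE=mi:
underlying: f-zimet-tu-puf
1. o -> e, u -> i / F C0 _: fires at position(s) 8: fzimettipuf
2. f -> v, k -> g, p -> b, s -> z, t -> d / V _ V: fires at position(s) 9: fzimettibuf
surface: fzimettibuf

cell ASPECT=ki, KEL=un, CASE=mi:
underlying: f-zimet-g-rfu
1. o -> e, u -> i / F C0 _: fires at position(s) 10: fzimetgrfi
2. f -> v, k -> g, p -> b, s -> z, t -> d / V _ V: no change
surface: fzimetgrfi

cell ASPECT=ma, KEL=un, CASE=mi:
underlying: f-zimet-f-rfu
1. o -> e, u -> i / F C0 _: fires at position(s) 10: fzimetfrfi
2. f -> v, k -> g, p -> b, s -> z, t -> d / V _ V: no change
surface: fzimetfrfi

cell ASPECT=ol, KEL=vo, CASE=mi:
underlying: f-zimet-tu-ff
1. o -> e, u -> i / F C0 _: fires at position(s) 8: fzimettiff
2. f -> v, k -> g, p -> b, s -> z, t -> d / V _ V: no change
surface: fzimettiff


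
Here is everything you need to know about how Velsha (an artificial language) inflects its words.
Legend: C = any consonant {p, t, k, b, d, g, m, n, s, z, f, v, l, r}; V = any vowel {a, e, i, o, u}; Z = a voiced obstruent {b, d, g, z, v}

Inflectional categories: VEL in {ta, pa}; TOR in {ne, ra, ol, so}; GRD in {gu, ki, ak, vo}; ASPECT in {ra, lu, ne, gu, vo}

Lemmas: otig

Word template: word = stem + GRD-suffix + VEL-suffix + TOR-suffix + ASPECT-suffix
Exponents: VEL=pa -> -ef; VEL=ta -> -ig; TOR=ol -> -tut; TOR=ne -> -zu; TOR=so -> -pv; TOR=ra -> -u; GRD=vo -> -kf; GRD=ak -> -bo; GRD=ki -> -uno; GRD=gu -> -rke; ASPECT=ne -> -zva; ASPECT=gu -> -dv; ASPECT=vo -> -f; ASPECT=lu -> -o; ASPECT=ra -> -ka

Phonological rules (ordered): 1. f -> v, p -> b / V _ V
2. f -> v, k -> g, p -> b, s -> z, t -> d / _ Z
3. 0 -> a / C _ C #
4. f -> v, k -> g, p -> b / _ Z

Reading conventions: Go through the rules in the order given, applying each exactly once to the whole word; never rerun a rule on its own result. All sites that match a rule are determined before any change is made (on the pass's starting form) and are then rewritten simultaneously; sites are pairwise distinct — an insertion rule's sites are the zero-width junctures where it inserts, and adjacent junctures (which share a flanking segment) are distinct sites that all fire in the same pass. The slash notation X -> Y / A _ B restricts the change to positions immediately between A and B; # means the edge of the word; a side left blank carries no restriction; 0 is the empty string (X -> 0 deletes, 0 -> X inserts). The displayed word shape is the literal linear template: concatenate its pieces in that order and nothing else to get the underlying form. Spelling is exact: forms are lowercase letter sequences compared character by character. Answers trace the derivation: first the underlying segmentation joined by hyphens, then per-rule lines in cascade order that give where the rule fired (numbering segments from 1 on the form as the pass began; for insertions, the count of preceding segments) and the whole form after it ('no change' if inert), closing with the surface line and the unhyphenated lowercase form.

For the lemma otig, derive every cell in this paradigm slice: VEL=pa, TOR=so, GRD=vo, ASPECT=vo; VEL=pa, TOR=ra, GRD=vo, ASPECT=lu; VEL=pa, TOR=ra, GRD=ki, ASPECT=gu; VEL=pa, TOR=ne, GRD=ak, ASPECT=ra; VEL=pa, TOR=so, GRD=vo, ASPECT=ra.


cell VEL=pa, TOR=so, GRD=vo, ASPECT=vo:
underlying: otig-kf-ef-pv-f
1. f -> v, p -> b / V _ V: no change
2. f -> v, k -> g, p -> b, s -> z, t -> d / _ Z: fires at position(s) 9: otigkfefbvf
3. 0 -> a / C _ C #: inserts after position(s) 10: otigkfefbvaf
4. f -> v, k -> g, p -> b / _ Z: fires at position(s) 8: otigkfevbvaf
surface: otigkfevbvaf

cell VEL=pa, TOR=ra, GRD=vo, ASPECT=lu:
underlying: otig-kf-ef-u-o
1. f -> v, p -> b / V _ V: fires at position(s) 8: otigkfevuo
2. f -> v, k -> g, p -> b, s -> z, t -> d / _ Z: no change
3. 0 -> a / C _ C #: no change
4. f -> v, k -> g, p -> b / _ Z: no change
surface: otigkfevuo

cell VEL=pa, TOR=ra, GRD=ki, ASPECT=gu:
underlying: otig-uno-ef-u-dv
1. f -> v, p -> b / V _ V: fires at position(s) 9: otigunoevudv
2. f -> v, k -> g, p -> b, s -> z, t -> d / _ Z: no change
3. 0 -> a / C _ C #: inserts after position(s) 11: otigunoevudav
4. f -> v, k -> g, p -> b / _ Z: no change
surface: otigunoevudav

cell VEL=pa, TOR=ne, GRD=ak, ASPECT=ra:
underlying: otig-bo-ef-zu-ka
1. f -> v, p -> b / V _ V: no change
2. f -> v, k -> g, p -> b, s -> z, t -> d / _ Z: fires at position(s) 8: otigboevzuka
3. 0 -> a / C _ C #: no change
4. f -> v, k -> g, p -> b / _ Z: no change
surface: otigboevzuka

cell VEL=pa, TOR=so, GRD=vo, ASPECT=ra:
underlying: otig-kf-ef-pv-ka
1. f -> v, p -> b / V _ V: no change
2. f -> v, k -> g, p -> b, s -> z, t -> d / _ Z: fires at position(s) 9: otigkfefbvka
3. 0 -> a / C _ C #: no change
4. f -> v, k -> g, p -> b / _ Z: fires at position(s) 8: otigkfevbvka
surface: otigkfevbvka


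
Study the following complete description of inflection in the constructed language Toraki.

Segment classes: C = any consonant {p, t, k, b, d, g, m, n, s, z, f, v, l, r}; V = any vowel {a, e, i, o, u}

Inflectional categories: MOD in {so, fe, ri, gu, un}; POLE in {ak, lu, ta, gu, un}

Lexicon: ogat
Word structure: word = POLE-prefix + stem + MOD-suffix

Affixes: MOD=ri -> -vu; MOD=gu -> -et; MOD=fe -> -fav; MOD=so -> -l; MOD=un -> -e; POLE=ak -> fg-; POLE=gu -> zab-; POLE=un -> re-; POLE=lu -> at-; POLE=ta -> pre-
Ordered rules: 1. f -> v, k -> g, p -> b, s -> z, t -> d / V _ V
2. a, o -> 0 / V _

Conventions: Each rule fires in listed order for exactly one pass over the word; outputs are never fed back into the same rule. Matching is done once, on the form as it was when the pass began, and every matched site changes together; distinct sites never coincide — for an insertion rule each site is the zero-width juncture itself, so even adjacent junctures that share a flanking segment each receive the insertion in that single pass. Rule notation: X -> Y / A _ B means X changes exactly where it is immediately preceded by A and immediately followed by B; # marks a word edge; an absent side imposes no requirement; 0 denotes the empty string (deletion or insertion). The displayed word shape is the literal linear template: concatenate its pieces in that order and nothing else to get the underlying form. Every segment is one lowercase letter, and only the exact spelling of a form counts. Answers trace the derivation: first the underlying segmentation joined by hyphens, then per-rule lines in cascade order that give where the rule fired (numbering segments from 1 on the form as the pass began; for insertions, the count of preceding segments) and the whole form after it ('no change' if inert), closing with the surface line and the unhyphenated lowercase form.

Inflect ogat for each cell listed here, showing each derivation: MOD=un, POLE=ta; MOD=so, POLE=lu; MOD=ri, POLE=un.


cell MOD=un, POLE=ta:
underlying: pre-ogat-e
1. f -> v, k -> g, p -> b, s -> z, t -> d / V _ V: fires at position(s) 7: preogade
2. a, o -> 0 / V _: fires at position(s) 4: pregade
surface: pregade

cell MOD=so, POLE=lu:
underlying: at-ogat-l
1. f -> v, k -> g, p -> b, s -> z, t -> d / V _ V: fires at position(s) 2: adogatl
2. a, o -> 0 / V _: no change
surface: adogatl

cell MOD=ri, POLE=un:
underlying: re-ogat-vu
1. f -> v, k -> g, p -> b, s -> z, t -> d / V _ V: no change
2. a, o -> 0 / V _: fires at position(s) 3: regatvu
surface: regatvu


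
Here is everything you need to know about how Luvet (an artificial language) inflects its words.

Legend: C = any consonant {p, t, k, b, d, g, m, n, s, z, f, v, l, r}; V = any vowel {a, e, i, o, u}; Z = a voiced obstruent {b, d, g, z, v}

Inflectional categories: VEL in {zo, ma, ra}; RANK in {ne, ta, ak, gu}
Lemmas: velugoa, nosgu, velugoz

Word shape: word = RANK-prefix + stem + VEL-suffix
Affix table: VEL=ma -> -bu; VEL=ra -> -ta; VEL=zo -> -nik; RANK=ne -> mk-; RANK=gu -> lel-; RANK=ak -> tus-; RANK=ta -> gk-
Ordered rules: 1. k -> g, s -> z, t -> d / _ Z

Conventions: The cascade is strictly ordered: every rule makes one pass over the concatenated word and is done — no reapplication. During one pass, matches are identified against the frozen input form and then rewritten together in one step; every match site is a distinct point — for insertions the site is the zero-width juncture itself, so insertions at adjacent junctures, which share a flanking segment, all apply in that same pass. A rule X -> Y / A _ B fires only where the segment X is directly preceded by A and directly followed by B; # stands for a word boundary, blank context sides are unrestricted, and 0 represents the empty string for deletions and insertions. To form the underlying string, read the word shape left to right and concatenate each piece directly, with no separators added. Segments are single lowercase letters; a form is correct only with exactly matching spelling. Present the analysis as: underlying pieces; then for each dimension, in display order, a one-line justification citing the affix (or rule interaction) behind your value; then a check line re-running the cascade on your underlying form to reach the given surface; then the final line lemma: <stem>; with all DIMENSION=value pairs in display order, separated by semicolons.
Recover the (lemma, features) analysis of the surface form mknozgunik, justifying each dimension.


underlying: mk-nosgu-nik
VEL=zo - signalled by the affix -nik
RANK=ne - signalled by the affix mk-
check: mknosgunik -> mknozgunik
lemma: nosgu; VEL=zo; RANK=ne
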